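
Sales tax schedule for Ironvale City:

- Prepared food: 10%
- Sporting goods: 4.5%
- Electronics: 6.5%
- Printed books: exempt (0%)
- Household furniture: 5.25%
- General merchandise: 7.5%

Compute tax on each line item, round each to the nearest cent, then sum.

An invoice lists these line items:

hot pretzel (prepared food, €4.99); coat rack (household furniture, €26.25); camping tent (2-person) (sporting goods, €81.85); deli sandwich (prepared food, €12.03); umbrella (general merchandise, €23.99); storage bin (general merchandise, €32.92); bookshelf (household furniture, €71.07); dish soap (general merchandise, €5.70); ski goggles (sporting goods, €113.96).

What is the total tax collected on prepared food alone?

Hot pretzel €4.99: prepared food → 10% → €0.50
Deli sandwich €12.03: prepared food → 10% → €1.20
Tax on prepared food = €0.50 + €1.20 = €1.70

€1.70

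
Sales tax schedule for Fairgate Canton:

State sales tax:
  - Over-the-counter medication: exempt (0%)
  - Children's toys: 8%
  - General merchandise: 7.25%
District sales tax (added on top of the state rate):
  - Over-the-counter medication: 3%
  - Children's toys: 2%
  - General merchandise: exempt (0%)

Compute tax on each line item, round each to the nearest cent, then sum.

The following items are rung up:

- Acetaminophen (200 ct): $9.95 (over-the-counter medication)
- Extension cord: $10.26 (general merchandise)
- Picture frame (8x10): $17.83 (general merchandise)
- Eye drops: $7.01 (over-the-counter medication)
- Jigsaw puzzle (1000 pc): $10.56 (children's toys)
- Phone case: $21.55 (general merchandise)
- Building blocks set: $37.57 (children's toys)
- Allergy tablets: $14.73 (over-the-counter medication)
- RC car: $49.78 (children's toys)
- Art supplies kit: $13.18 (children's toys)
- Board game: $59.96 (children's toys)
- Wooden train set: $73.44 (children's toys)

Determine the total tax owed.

$29.00

Acetaminophen (200 ct) $9.95: over-the-counter medication → 0% + 3% district = 3% → $0.30
Extension cord $10.26: general merchandise → 7.25% + 0% district = 7.25% → $0.74
Picture frame (8x10) $17.83: general merchandise → 7.25% + 0% district = 7.25% → $1.29
Eye drops $7.01: over-the-counter medication → 0% + 3% district = 3% → $0.21
Jigsaw puzzle (1000 pc) $10.56: children's toys → 8% + 2% district = 10% → $1.06
Phone case $21.55: general merchandise → 7.25% + 0% district = 7.25% → $1.56
Building blocks set $37.57: children's toys → 8% + 2% district = 10% → $3.76
Allergy tablets $14.73: over-the-counter medication → 0% + 3% district = 3% → $0.44
RC car $49.78: children's toys → 8% + 2% district = 10% → $4.98
Art supplies kit $13.18: children's toys → 8% + 2% district = 10% → $1.32
Board game $59.96: children's toys → 8% + 2% district = 10% → $6.00
Wooden train set $73.44: children's toys → 8% + 2% district = 10% → $7.34
Total tax = $0.30 + $0.74 + $1.29 + $0.21 + $1.06 + $1.56 + $3.76 + $0.44 + $4.98 + $1.32 + $6.00 + $7.34 = $29.00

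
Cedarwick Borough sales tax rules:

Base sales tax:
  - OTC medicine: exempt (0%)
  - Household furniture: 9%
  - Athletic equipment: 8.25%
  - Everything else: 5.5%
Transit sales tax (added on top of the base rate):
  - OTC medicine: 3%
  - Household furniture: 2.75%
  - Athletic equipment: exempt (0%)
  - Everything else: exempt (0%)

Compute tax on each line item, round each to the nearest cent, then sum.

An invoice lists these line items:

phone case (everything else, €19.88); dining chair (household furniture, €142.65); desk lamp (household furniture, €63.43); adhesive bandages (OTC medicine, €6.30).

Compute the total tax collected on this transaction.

€25.49

Phone case €19.88: everything else → 5.5% + 0% transit = 5.5% → €1.09
Dining chair €142.65: household furniture → 9% + 2.75% transit = 11.75% → €16.76
Desk lamp €63.43: household furniture → 9% + 2.75% transit = 11.75% → €7.45
Adhesive bandages €6.30: OTC medicine → 0% + 3% transit = 3% → €0.19
Total tax = €1.09 + €16.76 + €7.45 + €0.19 = €25.49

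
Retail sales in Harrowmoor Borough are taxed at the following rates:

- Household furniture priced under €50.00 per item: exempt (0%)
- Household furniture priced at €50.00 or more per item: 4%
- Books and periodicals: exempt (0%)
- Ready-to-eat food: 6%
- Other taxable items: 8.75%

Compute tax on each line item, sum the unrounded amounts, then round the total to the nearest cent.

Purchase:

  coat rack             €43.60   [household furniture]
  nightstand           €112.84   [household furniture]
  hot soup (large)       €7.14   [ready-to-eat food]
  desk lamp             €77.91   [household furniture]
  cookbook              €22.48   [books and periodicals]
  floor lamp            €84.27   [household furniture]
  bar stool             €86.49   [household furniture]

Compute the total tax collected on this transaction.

Coat rack €43.60: household furniture, under €50.00 → 0% → €0.00
Nightstand €112.84: household furniture, €50.00 or more → 4% → €4.5136
Hot soup (large) €7.14: ready-to-eat food → 6% → €0.4284
Desk lamp €77.91: household furniture, €50.00 or more → 4% → €3.1164
Cookbook €22.48: books and periodicals → 0% → €0.00
Floor lamp €84.27: household furniture, €50.00 or more → 4% → €3.3708
Bar stool €86.49: household furniture, €50.00 or more → 4% → €3.4596
Unrounded tax sum = €14.8888 → €14.89

€14.89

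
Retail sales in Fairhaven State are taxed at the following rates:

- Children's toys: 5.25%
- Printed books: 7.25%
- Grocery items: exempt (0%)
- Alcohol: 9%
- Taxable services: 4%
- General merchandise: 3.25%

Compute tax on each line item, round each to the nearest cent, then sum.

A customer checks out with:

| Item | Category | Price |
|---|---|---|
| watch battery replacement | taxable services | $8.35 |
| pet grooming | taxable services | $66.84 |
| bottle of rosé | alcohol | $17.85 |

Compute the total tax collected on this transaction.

$4.61

Watch battery replacement $8.35: taxable services → 4% → $0.33
Pet grooming $66.84: taxable services → 4% → $2.67
Bottle of rosé $17.85: alcohol → 9% → $1.61
Total tax = $0.33 + $2.67 + $1.61 = $4.61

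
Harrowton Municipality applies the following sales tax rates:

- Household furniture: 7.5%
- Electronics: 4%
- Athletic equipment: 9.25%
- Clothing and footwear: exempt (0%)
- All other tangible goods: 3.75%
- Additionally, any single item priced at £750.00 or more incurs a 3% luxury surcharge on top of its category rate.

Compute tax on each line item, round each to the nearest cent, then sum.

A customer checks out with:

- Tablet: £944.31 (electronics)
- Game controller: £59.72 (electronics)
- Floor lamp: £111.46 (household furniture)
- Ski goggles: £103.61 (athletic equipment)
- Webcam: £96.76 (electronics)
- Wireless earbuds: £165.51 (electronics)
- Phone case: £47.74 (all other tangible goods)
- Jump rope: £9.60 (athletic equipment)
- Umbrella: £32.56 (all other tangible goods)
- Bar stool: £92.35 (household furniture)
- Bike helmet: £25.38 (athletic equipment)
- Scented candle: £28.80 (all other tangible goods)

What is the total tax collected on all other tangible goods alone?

£4.09

Phone case £47.74: all other tangible goods → 3.75% → £1.79
Umbrella £32.56: all other tangible goods → 3.75% → £1.22
Scented candle £28.80: all other tangible goods → 3.75% → £1.08
Tax on all other tangible goods = £1.79 + £1.22 + £1.08 = £4.09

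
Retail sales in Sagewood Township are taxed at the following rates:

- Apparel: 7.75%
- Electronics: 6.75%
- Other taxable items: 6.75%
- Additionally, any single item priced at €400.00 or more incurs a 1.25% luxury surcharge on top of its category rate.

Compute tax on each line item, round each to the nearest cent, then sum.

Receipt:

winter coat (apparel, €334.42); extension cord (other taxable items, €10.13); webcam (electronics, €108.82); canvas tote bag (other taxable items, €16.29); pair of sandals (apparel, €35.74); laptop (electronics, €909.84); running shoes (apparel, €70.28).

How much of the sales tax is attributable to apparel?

Winter coat €334.42: apparel → 7.75% → €25.92
Pair of sandals €35.74: apparel → 7.75% → €2.77
Running shoes €70.28: apparel → 7.75% → €5.45
Tax on apparel = €25.92 + €2.77 + €5.45 = €34.14

€34.14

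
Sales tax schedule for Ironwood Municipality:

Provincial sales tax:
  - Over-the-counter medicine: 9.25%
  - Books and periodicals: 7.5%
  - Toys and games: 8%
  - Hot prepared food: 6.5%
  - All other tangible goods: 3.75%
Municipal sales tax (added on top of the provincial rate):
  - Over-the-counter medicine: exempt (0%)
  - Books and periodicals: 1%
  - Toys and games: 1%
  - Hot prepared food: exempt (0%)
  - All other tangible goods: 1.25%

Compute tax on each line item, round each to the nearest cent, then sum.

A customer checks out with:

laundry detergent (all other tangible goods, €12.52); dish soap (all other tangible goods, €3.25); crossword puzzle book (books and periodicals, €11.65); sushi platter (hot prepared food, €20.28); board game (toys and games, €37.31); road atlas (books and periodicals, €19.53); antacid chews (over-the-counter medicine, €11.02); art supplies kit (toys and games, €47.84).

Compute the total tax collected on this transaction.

Laundry detergent €12.52: all other tangible goods → 3.75% + 1.25% municipal = 5% → €0.63
Dish soap €3.25: all other tangible goods → 3.75% + 1.25% municipal = 5% → €0.16
Crossword puzzle book €11.65: books and periodicals → 7.5% + 1% municipal = 8.5% → €0.99
Sushi platter €20.28: hot prepared food → 6.5% + 0% municipal = 6.5% → €1.32
Board game €37.31: toys and games → 8% + 1% municipal = 9% → €3.36
Road atlas €19.53: books and periodicals → 7.5% + 1% municipal = 8.5% → €1.66
Antacid chews €11.02: over-the-counter medicine → 9.25% + 0% municipal = 9.25% → €1.02
Art supplies kit €47.84: toys and games → 8% + 1% municipal = 9% → €4.31
Total tax = €0.63 + €0.16 + €0.99 + €1.32 + €3.36 + €1.66 + €1.02 + €4.31 = €13.45

€13.45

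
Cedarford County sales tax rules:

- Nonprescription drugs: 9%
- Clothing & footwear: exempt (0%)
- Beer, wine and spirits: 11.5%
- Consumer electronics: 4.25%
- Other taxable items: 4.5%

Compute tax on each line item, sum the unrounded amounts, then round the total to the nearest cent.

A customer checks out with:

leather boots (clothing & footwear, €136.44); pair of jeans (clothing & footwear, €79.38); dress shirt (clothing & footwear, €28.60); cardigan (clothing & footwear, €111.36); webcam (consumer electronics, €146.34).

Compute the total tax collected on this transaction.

€6.22

Leather boots €136.44: clothing & footwear → 0% → €0.00
Pair of jeans €79.38: clothing & footwear → 0% → €0.00
Dress shirt €28.60: clothing & footwear → 0% → €0.00
Cardigan €111.36: clothing & footwear → 0% → €0.00
Webcam €146.34: consumer electronics → 4.25% → €6.21945
Unrounded tax sum = €6.21945 → €6.22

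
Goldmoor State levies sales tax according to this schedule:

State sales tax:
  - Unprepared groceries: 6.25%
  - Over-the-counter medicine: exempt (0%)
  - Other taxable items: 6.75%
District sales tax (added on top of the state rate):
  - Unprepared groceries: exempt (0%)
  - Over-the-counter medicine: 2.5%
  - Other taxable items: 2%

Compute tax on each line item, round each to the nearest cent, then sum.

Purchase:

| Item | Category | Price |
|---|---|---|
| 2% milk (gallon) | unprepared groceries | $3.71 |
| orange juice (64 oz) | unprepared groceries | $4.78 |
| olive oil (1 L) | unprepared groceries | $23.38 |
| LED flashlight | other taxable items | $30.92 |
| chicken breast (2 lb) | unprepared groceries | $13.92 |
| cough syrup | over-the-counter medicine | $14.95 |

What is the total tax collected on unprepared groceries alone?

$2.86

2% milk (gallon) $3.71: unprepared groceries → 6.25% + 0% district = 6.25% → $0.23
Orange juice (64 oz) $4.78: unprepared groceries → 6.25% + 0% district = 6.25% → $0.30
Olive oil (1 L) $23.38: unprepared groceries → 6.25% + 0% district = 6.25% → $1.46
Chicken breast (2 lb) $13.92: unprepared groceries → 6.25% + 0% district = 6.25% → $0.87
Tax on unprepared groceries = $0.23 + $0.30 + $1.46 + $0.87 = $2.86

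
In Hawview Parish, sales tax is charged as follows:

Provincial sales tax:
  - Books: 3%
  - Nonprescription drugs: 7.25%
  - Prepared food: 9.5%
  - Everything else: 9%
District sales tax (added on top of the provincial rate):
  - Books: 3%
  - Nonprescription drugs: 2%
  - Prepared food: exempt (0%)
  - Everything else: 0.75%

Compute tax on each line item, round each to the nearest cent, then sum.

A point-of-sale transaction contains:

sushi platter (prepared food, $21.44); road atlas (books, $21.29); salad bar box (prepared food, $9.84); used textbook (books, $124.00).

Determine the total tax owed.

$11.69

Sushi platter $21.44: prepared food → 9.5% + 0% district = 9.5% → $2.04
Road atlas $21.29: books → 3% + 3% district = 6% → $1.28
Salad bar box $9.84: prepared food → 9.5% + 0% district = 9.5% → $0.93
Used textbook $124.00: books → 3% + 3% district = 6% → $7.44
Total tax = $2.04 + $1.28 + $0.93 + $7.44 = $11.69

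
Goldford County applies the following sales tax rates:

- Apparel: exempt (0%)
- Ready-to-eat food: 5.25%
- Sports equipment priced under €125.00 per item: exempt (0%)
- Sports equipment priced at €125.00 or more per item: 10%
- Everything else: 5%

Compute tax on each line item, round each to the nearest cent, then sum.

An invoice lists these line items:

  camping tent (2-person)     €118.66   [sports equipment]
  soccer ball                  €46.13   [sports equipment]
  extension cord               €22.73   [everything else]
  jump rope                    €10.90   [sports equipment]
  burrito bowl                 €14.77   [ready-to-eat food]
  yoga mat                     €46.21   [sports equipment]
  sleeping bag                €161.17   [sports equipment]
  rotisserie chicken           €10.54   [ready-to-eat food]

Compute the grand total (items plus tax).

Camping tent (2-person) €118.66: sports equipment, under €125.00 → 0% → €0.00
Soccer ball €46.13: sports equipment, under €125.00 → 0% → €0.00
Extension cord €22.73: everything else → 5% → €1.14
Jump rope €10.90: sports equipment, under €125.00 → 0% → €0.00
Burrito bowl €14.77: ready-to-eat food → 5.25% → €0.78
Yoga mat €46.21: sports equipment, under €125.00 → 0% → €0.00
Sleeping bag €161.17: sports equipment, €125.00 or more → 10% → €16.12
Rotisserie chicken €10.54: ready-to-eat food → 5.25% → €0.55
Subtotal = €431.11; tax = €18.59; total due = €449.70

€449.70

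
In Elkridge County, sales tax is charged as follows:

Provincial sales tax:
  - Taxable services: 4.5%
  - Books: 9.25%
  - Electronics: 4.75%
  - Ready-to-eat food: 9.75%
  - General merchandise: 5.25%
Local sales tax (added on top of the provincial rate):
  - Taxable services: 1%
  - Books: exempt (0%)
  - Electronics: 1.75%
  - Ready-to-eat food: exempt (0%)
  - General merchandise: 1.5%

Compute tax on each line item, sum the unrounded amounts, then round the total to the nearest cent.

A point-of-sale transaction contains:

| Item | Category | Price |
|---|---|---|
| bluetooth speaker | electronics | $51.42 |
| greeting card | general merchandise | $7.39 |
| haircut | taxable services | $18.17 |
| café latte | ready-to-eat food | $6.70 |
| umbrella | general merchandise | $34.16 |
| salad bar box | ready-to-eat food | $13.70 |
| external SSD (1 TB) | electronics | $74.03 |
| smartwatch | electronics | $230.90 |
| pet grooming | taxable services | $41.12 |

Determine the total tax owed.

Bluetooth speaker $51.42: electronics → 4.75% + 1.75% local = 6.5% → $3.3423
Greeting card $7.39: general merchandise → 5.25% + 1.5% local = 6.75% → $0.498825
Haircut $18.17: taxable services → 4.5% + 1% local = 5.5% → $0.99935
Café latte $6.70: ready-to-eat food → 9.75% + 0% local = 9.75% → $0.65325
Umbrella $34.16: general merchandise → 5.25% + 1.5% local = 6.75% → $2.3058
Salad bar box $13.70: ready-to-eat food → 9.75% + 0% local = 9.75% → $1.33575
External SSD (1 TB) $74.03: electronics → 4.75% + 1.75% local = 6.5% → $4.81195
Smartwatch $230.90: electronics → 4.75% + 1.75% local = 6.5% → $15.0085
Pet grooming $41.12: taxable services → 4.5% + 1% local = 5.5% → $2.2616
Unrounded tax sum = $31.217325 → $31.22

$31.22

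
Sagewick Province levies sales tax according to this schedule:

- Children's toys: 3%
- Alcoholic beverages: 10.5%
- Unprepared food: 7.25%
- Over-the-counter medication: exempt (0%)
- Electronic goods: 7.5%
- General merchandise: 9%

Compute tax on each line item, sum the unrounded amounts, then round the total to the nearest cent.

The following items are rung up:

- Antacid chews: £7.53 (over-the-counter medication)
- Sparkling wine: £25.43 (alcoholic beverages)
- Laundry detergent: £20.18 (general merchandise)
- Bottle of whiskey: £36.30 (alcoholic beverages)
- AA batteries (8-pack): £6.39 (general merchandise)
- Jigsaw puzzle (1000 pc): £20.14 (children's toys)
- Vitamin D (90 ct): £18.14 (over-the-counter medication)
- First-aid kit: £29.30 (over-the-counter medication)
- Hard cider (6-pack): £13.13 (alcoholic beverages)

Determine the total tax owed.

Antacid chews £7.53: over-the-counter medication → 0% → £0.00
Sparkling wine £25.43: alcoholic beverages → 10.5% → £2.67015
Laundry detergent £20.18: general merchandise → 9% → £1.8162
Bottle of whiskey £36.30: alcoholic beverages → 10.5% → £3.8115
AA batteries (8-pack) £6.39: general merchandise → 9% → £0.5751
Jigsaw puzzle (1000 pc) £20.14: children's toys → 3% → £0.6042
Vitamin D (90 ct) £18.14: over-the-counter medication → 0% → £0.00
First-aid kit £29.30: over-the-counter medication → 0% → £0.00
Hard cider (6-pack) £13.13: alcoholic beverages → 10.5% → £1.37865
Unrounded tax sum = £10.8558 → £10.86

£10.86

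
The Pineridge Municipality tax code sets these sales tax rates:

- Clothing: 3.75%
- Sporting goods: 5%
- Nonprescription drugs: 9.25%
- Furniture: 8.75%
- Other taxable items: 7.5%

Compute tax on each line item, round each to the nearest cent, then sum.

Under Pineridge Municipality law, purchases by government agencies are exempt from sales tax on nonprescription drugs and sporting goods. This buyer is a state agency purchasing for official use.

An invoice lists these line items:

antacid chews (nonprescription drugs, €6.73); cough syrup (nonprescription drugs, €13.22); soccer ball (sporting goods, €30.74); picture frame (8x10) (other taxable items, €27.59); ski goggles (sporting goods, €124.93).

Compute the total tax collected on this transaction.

Antacid chews €6.73: nonprescription drugs, buyer-exempt → 0% → €0.00
Cough syrup €13.22: nonprescription drugs, buyer-exempt → 0% → €0.00
Soccer ball €30.74: sporting goods, buyer-exempt → 0% → €0.00
Picture frame (8x10) €27.59: other taxable items → 7.5% → €2.07
Ski goggles €124.93: sporting goods, buyer-exempt → 0% → €0.00
Total tax = €2.07

€2.07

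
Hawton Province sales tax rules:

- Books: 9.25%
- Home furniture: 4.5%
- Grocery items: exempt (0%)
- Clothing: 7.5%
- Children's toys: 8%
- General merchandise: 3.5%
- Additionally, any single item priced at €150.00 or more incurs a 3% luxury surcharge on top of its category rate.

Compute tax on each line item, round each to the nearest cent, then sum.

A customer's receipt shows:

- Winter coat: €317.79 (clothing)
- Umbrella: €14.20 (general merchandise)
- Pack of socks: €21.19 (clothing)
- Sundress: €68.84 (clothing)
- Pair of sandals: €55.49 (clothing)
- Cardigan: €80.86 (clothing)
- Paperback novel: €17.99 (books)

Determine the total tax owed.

€52.50

Winter coat €317.79: clothing → 7.5% + 3% surcharge = 10.5% → €33.37
Umbrella €14.20: general merchandise → 3.5% → €0.50
Pack of socks €21.19: clothing → 7.5% → €1.59
Sundress €68.84: clothing → 7.5% → €5.16
Pair of sandals €55.49: clothing → 7.5% → €4.16
Cardigan €80.86: clothing → 7.5% → €6.06
Paperback novel €17.99: books → 9.25% → €1.66
Total tax = €33.37 + €0.50 + €1.59 + €5.16 + €4.16 + €6.06 + €1.66 = €52.50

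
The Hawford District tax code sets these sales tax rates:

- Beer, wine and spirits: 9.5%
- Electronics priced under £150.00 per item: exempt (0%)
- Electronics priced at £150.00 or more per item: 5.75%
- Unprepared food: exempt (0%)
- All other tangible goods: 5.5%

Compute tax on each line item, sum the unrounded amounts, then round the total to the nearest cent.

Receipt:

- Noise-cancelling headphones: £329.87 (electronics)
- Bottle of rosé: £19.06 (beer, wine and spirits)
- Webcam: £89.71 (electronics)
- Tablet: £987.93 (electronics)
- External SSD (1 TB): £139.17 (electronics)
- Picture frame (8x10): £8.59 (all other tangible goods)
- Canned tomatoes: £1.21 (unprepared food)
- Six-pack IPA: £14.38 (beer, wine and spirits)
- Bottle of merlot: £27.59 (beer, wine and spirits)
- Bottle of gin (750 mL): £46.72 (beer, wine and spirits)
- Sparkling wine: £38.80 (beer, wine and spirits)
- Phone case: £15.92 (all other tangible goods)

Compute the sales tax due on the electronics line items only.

£75.77

Noise-cancelling headphones £329.87: electronics, £150.00 or more → 5.75% → £18.967525
Webcam £89.71: electronics, under £150.00 → 0% → £0.00
Tablet £987.93: electronics, £150.00 or more → 5.75% → £56.805975
External SSD (1 TB) £139.17: electronics, under £150.00 → 0% → £0.00
Tax on electronics: unrounded sum = £75.7735 → £75.77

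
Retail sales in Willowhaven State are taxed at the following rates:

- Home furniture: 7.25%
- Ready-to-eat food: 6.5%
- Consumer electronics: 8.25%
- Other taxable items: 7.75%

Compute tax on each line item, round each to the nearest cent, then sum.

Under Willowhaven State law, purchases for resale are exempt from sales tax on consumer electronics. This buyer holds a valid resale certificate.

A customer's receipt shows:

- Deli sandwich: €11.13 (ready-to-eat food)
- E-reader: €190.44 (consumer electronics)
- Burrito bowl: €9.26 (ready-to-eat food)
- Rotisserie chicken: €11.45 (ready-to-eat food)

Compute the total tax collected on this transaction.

€2.06

Deli sandwich €11.13: ready-to-eat food → 6.5% → €0.72
E-reader €190.44: consumer electronics, buyer-exempt → 0% → €0.00
Burrito bowl €9.26: ready-to-eat food → 6.5% → €0.60
Rotisserie chicken €11.45: ready-to-eat food → 6.5% → €0.74
Total tax = €0.72 + €0.60 + €0.74 = €2.06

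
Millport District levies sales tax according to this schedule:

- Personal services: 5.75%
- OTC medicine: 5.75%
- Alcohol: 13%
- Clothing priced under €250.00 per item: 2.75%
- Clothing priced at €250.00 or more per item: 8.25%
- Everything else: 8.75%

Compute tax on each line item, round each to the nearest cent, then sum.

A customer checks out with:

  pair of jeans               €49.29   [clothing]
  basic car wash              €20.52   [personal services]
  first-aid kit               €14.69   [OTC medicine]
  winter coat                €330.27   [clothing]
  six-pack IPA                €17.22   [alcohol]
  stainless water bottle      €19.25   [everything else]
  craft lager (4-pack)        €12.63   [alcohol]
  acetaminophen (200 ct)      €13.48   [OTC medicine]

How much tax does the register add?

Pair of jeans €49.29: clothing, under €250.00 → 2.75% → €1.36
Basic car wash €20.52: personal services → 5.75% → €1.18
First-aid kit €14.69: OTC medicine → 5.75% → €0.84
Winter coat €330.27: clothing, €250.00 or more → 8.25% → €27.25
Six-pack IPA €17.22: alcohol → 13% → €2.24
Stainless water bottle €19.25: everything else → 8.75% → €1.68
Craft lager (4-pack) €12.63: alcohol → 13% → €1.64
Acetaminophen (200 ct) €13.48: OTC medicine → 5.75% → €0.78
Total tax = €1.36 + €1.18 + €0.84 + €27.25 + €2.24 + €1.68 + €1.64 + €0.78 = €36.97

€36.97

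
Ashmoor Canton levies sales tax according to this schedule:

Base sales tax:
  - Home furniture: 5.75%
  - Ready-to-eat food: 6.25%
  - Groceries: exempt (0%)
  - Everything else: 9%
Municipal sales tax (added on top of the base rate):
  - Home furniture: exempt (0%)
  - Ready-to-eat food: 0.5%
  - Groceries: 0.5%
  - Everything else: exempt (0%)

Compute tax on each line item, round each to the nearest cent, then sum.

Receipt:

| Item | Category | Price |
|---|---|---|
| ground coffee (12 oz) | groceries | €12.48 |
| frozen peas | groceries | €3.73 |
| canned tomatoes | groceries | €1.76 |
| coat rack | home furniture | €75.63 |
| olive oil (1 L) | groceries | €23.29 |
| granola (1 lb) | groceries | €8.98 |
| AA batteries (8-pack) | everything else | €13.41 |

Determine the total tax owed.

Ground coffee (12 oz) €12.48: groceries → 0% + 0.5% municipal = 0.5% → €0.06
Frozen peas €3.73: groceries → 0% + 0.5% municipal = 0.5% → €0.02
Canned tomatoes €1.76: groceries → 0% + 0.5% municipal = 0.5% → €0.01
Coat rack €75.63: home furniture → 5.75% + 0% municipal = 5.75% → €4.35
Olive oil (1 L) €23.29: groceries → 0% + 0.5% municipal = 0.5% → €0.12
Granola (1 lb) €8.98: groceries → 0% + 0.5% municipal = 0.5% → €0.04
AA batteries (8-pack) €13.41: everything else → 9% + 0% municipal = 9% → €1.21
Total tax = €0.06 + €0.02 + €0.01 + €4.35 + €0.12 + €0.04 + €1.21 = €5.81

€5.81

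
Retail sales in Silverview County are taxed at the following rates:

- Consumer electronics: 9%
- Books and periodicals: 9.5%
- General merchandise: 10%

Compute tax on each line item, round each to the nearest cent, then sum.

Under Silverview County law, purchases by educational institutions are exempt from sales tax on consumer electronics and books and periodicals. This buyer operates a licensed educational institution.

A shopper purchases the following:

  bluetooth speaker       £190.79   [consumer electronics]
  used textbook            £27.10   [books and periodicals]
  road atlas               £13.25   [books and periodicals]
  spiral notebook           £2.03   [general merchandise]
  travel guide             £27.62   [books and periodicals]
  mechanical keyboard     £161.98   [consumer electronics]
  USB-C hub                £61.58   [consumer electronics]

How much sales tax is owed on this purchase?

Bluetooth speaker £190.79: consumer electronics, buyer-exempt → 0% → £0.00
Used textbook £27.10: books and periodicals, buyer-exempt → 0% → £0.00
Road atlas £13.25: books and periodicals, buyer-exempt → 0% → £0.00
Spiral notebook £2.03: general merchandise → 10% → £0.20
Travel guide £27.62: books and periodicals, buyer-exempt → 0% → £0.00
Mechanical keyboard £161.98: consumer electronics, buyer-exempt → 0% → £0.00
USB-C hub £61.58: consumer electronics, buyer-exempt → 0% → £0.00
Total tax = £0.20

£0.20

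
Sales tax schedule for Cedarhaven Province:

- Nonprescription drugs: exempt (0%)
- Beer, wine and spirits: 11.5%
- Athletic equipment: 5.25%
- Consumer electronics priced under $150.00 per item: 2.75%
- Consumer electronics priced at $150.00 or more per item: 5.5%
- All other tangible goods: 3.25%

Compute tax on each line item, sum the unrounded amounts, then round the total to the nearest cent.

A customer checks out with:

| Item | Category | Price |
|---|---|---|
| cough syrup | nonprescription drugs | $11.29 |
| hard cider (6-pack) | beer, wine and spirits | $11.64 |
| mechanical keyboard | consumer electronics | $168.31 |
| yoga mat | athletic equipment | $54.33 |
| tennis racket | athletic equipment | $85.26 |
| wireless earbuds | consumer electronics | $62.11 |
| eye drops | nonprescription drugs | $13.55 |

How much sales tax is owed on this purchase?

Cough syrup $11.29: nonprescription drugs → 0% → $0.00
Hard cider (6-pack) $11.64: beer, wine and spirits → 11.5% → $1.3386
Mechanical keyboard $168.31: consumer electronics, $150.00 or more → 5.5% → $9.25705
Yoga mat $54.33: athletic equipment → 5.25% → $2.852325
Tennis racket $85.26: athletic equipment → 5.25% → $4.47615
Wireless earbuds $62.11: consumer electronics, under $150.00 → 2.75% → $1.708025
Eye drops $13.55: nonprescription drugs → 0% → $0.00
Unrounded tax sum = $19.63215 → $19.63

$19.63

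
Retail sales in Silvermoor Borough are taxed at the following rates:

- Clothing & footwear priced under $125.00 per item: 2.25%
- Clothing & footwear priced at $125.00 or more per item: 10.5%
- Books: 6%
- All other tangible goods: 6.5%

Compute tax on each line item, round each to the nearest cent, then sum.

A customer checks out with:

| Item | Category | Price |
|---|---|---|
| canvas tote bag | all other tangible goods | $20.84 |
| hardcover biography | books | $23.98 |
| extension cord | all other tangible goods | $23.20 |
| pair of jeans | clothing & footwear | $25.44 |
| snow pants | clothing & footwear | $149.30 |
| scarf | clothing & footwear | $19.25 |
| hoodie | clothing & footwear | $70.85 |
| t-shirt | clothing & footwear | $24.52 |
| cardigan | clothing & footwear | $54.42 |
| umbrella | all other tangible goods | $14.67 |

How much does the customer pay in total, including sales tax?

$451.76

Canvas tote bag $20.84: all other tangible goods → 6.5% → $1.35
Hardcover biography $23.98: books → 6% → $1.44
Extension cord $23.20: all other tangible goods → 6.5% → $1.51
Pair of jeans $25.44: clothing & footwear, under $125.00 → 2.25% → $0.57
Snow pants $149.30: clothing & footwear, $125.00 or more → 10.5% → $15.68
Scarf $19.25: clothing & footwear, under $125.00 → 2.25% → $0.43
Hoodie $70.85: clothing & footwear, under $125.00 → 2.25% → $1.59
T-shirt $24.52: clothing & footwear, under $125.00 → 2.25% → $0.55
Cardigan $54.42: clothing & footwear, under $125.00 → 2.25% → $1.22
Umbrella $14.67: all other tangible goods → 6.5% → $0.95
Subtotal = $426.47; tax = $25.29; total due = $451.76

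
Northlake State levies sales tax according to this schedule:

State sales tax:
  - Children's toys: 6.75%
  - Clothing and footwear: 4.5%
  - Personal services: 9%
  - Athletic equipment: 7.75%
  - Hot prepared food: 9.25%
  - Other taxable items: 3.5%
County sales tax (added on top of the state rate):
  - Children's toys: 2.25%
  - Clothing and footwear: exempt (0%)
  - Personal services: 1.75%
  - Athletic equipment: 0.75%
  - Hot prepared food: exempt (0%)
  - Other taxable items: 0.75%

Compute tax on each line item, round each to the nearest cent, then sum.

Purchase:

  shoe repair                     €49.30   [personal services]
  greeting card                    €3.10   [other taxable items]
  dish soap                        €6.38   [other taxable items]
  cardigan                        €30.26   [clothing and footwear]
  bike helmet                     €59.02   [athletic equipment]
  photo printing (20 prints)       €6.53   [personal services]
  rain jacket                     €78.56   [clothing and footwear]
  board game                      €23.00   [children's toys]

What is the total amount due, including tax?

Shoe repair €49.30: personal services → 9% + 1.75% county = 10.75% → €5.30
Greeting card €3.10: other taxable items → 3.5% + 0.75% county = 4.25% → €0.13
Dish soap €6.38: other taxable items → 3.5% + 0.75% county = 4.25% → €0.27
Cardigan €30.26: clothing and footwear → 4.5% + 0% county = 4.5% → €1.36
Bike helmet €59.02: athletic equipment → 7.75% + 0.75% county = 8.5% → €5.02
Photo printing (20 prints) €6.53: personal services → 9% + 1.75% county = 10.75% → €0.70
Rain jacket €78.56: clothing and footwear → 4.5% + 0% county = 4.5% → €3.54
Board game €23.00: children's toys → 6.75% + 2.25% county = 9% → €2.07
Subtotal = €256.15; tax = €18.39; total due = €274.54

€274.54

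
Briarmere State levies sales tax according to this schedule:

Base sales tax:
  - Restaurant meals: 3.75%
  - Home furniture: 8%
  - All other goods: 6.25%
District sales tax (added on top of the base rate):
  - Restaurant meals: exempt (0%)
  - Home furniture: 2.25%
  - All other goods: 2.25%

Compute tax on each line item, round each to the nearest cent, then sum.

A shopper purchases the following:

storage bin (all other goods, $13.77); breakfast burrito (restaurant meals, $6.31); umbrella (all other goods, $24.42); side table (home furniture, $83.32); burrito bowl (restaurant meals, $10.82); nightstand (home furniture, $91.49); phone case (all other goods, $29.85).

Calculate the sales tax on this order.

Storage bin $13.77: all other goods → 6.25% + 2.25% district = 8.5% → $1.17
Breakfast burrito $6.31: restaurant meals → 3.75% + 0% district = 3.75% → $0.24
Umbrella $24.42: all other goods → 6.25% + 2.25% district = 8.5% → $2.08
Side table $83.32: home furniture → 8% + 2.25% district = 10.25% → $8.54
Burrito bowl $10.82: restaurant meals → 3.75% + 0% district = 3.75% → $0.41
Nightstand $91.49: home furniture → 8% + 2.25% district = 10.25% → $9.38
Phone case $29.85: all other goods → 6.25% + 2.25% district = 8.5% → $2.54
Total tax = $1.17 + $0.24 + $2.08 + $8.54 + $0.41 + $9.38 + $2.54 = $24.36

$24.36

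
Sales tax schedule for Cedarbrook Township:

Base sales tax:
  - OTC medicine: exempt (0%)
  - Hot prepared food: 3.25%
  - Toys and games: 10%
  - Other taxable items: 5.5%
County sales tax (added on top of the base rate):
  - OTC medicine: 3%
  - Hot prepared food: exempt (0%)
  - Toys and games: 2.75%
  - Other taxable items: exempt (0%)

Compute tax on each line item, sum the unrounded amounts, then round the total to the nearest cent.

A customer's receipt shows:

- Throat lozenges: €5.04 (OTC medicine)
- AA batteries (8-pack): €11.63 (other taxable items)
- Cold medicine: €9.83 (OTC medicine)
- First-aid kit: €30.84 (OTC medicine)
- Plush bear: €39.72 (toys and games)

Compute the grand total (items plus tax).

€104.14

Throat lozenges €5.04: OTC medicine → 0% + 3% county = 3% → €0.1512
AA batteries (8-pack) €11.63: other taxable items → 5.5% + 0% county = 5.5% → €0.63965
Cold medicine €9.83: OTC medicine → 0% + 3% county = 3% → €0.2949
First-aid kit €30.84: OTC medicine → 0% + 3% county = 3% → €0.9252
Plush bear €39.72: toys and games → 10% + 2.75% county = 12.75% → €5.0643
Subtotal = €97.06; unrounded tax = €7.07525 → €7.08; total due = €104.14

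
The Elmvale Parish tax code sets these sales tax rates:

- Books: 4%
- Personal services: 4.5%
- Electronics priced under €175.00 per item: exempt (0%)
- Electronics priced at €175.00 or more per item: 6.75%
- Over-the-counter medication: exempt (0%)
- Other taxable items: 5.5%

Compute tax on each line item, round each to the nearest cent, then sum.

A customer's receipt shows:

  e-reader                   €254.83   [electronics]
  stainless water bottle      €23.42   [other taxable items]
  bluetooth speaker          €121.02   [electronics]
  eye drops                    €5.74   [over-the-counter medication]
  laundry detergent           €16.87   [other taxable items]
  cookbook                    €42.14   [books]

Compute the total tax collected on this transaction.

E-reader €254.83: electronics, €175.00 or more → 6.75% → €17.20
Stainless water bottle €23.42: other taxable items → 5.5% → €1.29
Bluetooth speaker €121.02: electronics, under €175.00 → 0% → €0.00
Eye drops €5.74: over-the-counter medication → 0% → €0.00
Laundry detergent €16.87: other taxable items → 5.5% → €0.93
Cookbook €42.14: books → 4% → €1.69
Total tax = €17.20 + €1.29 + €0.93 + €1.69 = €21.11

€21.11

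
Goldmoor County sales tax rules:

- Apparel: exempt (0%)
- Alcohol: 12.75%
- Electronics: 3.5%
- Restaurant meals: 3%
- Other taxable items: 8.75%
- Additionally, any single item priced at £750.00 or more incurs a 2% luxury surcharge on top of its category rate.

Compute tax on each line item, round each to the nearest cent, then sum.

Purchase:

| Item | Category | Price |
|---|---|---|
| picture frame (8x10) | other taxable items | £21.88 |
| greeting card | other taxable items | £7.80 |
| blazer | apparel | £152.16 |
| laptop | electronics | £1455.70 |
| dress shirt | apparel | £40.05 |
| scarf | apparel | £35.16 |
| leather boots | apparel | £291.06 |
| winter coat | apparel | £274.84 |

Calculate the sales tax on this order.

£82.65

Picture frame (8x10) £21.88: other taxable items → 8.75% → £1.91
Greeting card £7.80: other taxable items → 8.75% → £0.68
Blazer £152.16: apparel → 0% → £0.00
Laptop £1455.70: electronics → 3.5% + 2% surcharge = 5.5% → £80.06
Dress shirt £40.05: apparel → 0% → £0.00
Scarf £35.16: apparel → 0% → £0.00
Leather boots £291.06: apparel → 0% → £0.00
Winter coat £274.84: apparel → 0% → £0.00
Total tax = £1.91 + £0.68 + £80.06 = £82.65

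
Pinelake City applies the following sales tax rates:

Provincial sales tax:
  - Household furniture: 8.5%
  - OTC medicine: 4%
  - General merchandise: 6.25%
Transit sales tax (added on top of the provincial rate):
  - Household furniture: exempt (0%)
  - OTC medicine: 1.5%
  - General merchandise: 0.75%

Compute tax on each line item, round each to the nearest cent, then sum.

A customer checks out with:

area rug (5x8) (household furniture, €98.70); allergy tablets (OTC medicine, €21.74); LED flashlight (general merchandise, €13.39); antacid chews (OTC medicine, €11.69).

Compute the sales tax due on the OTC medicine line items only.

Allergy tablets €21.74: OTC medicine → 4% + 1.5% transit = 5.5% → €1.20
Antacid chews €11.69: OTC medicine → 4% + 1.5% transit = 5.5% → €0.64
Tax on OTC medicine = €1.20 + €0.64 = €1.84

€1.84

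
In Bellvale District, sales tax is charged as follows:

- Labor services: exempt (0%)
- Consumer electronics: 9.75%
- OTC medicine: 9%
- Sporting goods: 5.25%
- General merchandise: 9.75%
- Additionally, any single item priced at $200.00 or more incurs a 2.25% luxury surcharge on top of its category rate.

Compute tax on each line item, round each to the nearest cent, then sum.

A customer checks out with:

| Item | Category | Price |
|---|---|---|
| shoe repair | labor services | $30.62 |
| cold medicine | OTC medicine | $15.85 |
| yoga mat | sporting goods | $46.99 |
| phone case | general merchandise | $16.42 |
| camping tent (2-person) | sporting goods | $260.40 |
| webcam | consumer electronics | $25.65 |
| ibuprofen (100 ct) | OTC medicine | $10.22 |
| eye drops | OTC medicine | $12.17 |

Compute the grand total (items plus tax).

$447.87

Shoe repair $30.62: labor services → 0% → $0.00
Cold medicine $15.85: OTC medicine → 9% → $1.43
Yoga mat $46.99: sporting goods → 5.25% → $2.47
Phone case $16.42: general merchandise → 9.75% → $1.60
Camping tent (2-person) $260.40: sporting goods → 5.25% + 2.25% surcharge = 7.5% → $19.53
Webcam $25.65: consumer electronics → 9.75% → $2.50
Ibuprofen (100 ct) $10.22: OTC medicine → 9% → $0.92
Eye drops $12.17: OTC medicine → 9% → $1.10
Subtotal = $418.32; tax = $29.55; total due = $447.87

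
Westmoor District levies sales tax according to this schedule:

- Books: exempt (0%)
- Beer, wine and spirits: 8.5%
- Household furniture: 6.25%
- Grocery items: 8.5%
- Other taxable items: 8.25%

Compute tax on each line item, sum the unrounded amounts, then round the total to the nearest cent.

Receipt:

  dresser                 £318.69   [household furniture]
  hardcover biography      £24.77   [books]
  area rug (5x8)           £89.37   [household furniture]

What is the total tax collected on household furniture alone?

Dresser £318.69: household furniture → 6.25% → £19.918125
Area rug (5x8) £89.37: household furniture → 6.25% → £5.585625
Tax on household furniture: unrounded sum = £25.50375 → £25.50

£25.50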